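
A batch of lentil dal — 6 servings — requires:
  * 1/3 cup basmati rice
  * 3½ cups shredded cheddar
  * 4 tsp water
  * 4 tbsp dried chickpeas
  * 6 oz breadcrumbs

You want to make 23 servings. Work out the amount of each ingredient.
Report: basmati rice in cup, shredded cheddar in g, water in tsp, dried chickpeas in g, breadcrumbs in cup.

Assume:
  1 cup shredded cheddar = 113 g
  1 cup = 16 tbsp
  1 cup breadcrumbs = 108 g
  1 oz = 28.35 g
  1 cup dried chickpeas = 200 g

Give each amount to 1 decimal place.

basmati rice: 1.3 cup; shredded cheddar: 1516.1 g; water: 15.3 tsp; dried chickpeas: 191.7 g; breadcrumbs: 6.0 cup

Scaling factor: 23/6.
basmati rice: 1/3 cup × 23/6 ≈ 1.3 cup
shredded cheddar: 3.5 cup × 23/6 × 113 g/cup ≈ 1516.1 g
water: 4 tsp × 23/6 ≈ 15.3 tsp
dried chickpeas: 4 tbsp × 23/6 ÷ 16 tbsp/cup × 200 g/cup ≈ 191.7 g
breadcrumbs: 6 oz × 23/6 × 28.35 g/oz ÷ 108 g/cup ≈ 6.0 cup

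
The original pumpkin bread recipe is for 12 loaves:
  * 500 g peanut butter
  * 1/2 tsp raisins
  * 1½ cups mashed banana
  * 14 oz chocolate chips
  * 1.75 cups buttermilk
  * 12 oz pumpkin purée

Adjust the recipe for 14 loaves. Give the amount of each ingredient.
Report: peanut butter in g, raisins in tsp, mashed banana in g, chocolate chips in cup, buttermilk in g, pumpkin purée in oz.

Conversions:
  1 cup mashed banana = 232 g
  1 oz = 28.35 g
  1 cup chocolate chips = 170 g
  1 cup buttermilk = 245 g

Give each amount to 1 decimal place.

Scaling factor: 14/12 = 7/6.
peanut butter: 500 g × 7/6 ≈ 583.3 g
raisins: 0.5 tsp × 7/6 ≈ 0.6 tsp
mashed banana: 1.5 cup × 7/6 × 232 g/cup = 406.0 g
chocolate chips: 14 oz × 7/6 × 28.35 g/oz ÷ 170 g/cup ≈ 2.7 cup
buttermilk: 1.75 cup × 7/6 × 245 g/cup ≈ 500.2 g
pumpkin purée: 12 oz × 7/6 = 14.0 oz

peanut butter: 583.3 g; raisins: 0.6 tsp; mashed banana: 406.0 g; chocolate chips: 2.7 cup; buttermilk: 500.2 g; pumpkin purée: 14.0 oz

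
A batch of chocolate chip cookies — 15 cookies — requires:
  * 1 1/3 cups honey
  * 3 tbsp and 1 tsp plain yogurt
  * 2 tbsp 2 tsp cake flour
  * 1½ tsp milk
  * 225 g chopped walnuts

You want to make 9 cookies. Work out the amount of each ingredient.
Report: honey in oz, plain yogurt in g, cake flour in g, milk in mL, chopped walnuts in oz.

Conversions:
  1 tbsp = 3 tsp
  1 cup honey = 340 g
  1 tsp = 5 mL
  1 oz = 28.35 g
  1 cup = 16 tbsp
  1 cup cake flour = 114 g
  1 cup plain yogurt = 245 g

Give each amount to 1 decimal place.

Scaling factor: 9/15 = 3/5 = 0.6.
honey: 4/3 cup × 3/5 × 340 g/cup ÷ 28.35 g/oz ≈ 9.6 oz
plain yogurt: (3 tbsp + 1 tsp = 10/3 tbsp) × 3/5 ÷ 16 tbsp/cup × 245 g/cup ≈ 30.6 g
cake flour: (2 tbsp + 2 tsp = 8/3 tbsp) × 3/5 ÷ 16 tbsp/cup × 114 g/cup = 11.4 g
milk: 1.5 tsp × 3/5 × 5 mL/tsp = 4.5 mL
chopped walnuts: 225 g × 3/5 ÷ 28.35 g/oz ≈ 4.8 oz

honey: 9.6 oz; plain yogurt: 30.6 g; cake flour: 11.4 g; milk: 4.5 mL; chopped walnuts: 4.8 oz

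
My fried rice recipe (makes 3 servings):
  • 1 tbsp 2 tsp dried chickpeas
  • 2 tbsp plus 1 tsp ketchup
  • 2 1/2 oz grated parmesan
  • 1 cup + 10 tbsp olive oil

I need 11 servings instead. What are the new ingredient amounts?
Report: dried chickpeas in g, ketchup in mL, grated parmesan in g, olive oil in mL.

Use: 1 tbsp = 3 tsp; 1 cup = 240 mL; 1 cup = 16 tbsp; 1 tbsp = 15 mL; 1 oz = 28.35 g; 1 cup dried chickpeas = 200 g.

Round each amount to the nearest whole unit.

dried chickpeas: 76 g; ketchup: 128 mL; grated parmesan: 260 g; olive oil: 1430 mL

Scaling factor: 11/3.
dried chickpeas: (1 tbsp + 2 tsp = 5/3 tbsp) × 11/3 ÷ 16 tbsp/cup × 200 g/cup ≈ 76 g
ketchup: (2 tbsp + 1 tsp = 7/3 tbsp) × 11/3 × 15 mL/tbsp ≈ 128 mL
grated parmesan: 2.5 oz × 11/3 × 28.35 g/oz ≈ 260 g
olive oil: (1 cup + 10 tbsp = 1.625 cup) × 11/3 × 240 mL/cup = 1430 mL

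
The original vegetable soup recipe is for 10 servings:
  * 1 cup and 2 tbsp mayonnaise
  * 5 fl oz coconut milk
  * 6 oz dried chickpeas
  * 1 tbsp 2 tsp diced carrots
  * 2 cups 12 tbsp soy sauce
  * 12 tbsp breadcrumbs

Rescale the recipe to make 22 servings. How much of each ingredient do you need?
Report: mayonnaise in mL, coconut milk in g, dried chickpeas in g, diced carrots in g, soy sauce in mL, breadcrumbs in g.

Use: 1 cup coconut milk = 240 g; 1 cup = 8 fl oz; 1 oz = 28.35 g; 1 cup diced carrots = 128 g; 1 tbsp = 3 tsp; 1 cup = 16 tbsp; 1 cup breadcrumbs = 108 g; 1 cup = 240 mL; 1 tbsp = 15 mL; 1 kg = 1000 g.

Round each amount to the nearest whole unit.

mayonnaise: 594 mL; coconut milk: 330 g; dried chickpeas: 374 g; diced carrots: 29 g; soy sauce: 1452 mL; breadcrumbs: 178 g

Scaling factor: 22/10 = 11/5 = 2.2.
mayonnaise: (1 cup + 2 tbsp = 1.125 cup) × 11/5 × 240 mL/cup = 594 mL
coconut milk: 5 fl oz × 11/5 ÷ 8 fl oz/cup × 240 g/cup = 330 g
dried chickpeas: 6 oz × 11/5 × 28.35 g/oz ≈ 374 g
diced carrots: (1 tbsp + 2 tsp = 5/3 tbsp) × 11/5 ÷ 16 tbsp/cup × 128 g/cup ≈ 29 g
soy sauce: (2 cup + 12 tbsp = 2.75 cup) × 11/5 × 240 mL/cup = 1452 mL
breadcrumbs: 12 tbsp × 11/5 ÷ 16 tbsp/cup × 108 g/cup ≈ 178 g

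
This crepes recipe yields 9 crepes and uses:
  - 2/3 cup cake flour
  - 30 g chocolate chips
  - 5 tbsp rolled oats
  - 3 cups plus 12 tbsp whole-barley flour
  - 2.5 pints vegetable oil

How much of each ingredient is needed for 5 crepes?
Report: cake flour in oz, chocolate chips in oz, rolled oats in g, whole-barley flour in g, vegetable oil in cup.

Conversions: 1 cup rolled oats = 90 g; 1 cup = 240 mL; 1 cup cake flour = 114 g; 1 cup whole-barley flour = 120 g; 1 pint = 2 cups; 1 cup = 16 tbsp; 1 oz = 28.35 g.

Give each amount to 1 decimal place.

cake flour: 1.5 oz; chocolate chips: 0.6 oz; rolled oats: 15.6 g; whole-barley flour: 250.0 g; vegetable oil: 2.8 cup

Scaling factor: 5/9.
cake flour: 2/3 cup × 5/9 × 114 g/cup ÷ 28.35 g/oz ≈ 1.5 oz
chocolate chips: 30 g × 5/9 ÷ 28.35 g/oz ≈ 0.6 oz
rolled oats: 5 tbsp × 5/9 ÷ 16 tbsp/cup × 90 g/cup ≈ 15.6 g
whole-barley flour: (3 cup + 12 tbsp = 3.75 cup) × 5/9 × 120 g/cup = 250.0 g
vegetable oil: 2.5 pint × 5/9 × 2 cup/pint ≈ 2.8 cup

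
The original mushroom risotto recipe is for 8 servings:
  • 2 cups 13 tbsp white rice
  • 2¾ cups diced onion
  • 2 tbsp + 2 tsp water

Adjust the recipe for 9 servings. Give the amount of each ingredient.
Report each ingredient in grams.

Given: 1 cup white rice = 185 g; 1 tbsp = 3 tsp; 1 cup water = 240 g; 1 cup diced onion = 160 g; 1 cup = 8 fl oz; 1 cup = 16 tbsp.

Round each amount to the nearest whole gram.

white rice: 585 g; diced onion: 495 g; water: 45 g

Scaling factor: 9/8 = 1.125.
white rice: (2 cup + 13 tbsp = 2.8125 cup) × 9/8 × 185 g/cup ≈ 585 g
diced onion: 2.75 cup × 9/8 × 160 g/cup = 495 g
water: (2 tbsp + 2 tsp = 8/3 tbsp) × 9/8 ÷ 16 tbsp/cup × 240 g/cup = 45 g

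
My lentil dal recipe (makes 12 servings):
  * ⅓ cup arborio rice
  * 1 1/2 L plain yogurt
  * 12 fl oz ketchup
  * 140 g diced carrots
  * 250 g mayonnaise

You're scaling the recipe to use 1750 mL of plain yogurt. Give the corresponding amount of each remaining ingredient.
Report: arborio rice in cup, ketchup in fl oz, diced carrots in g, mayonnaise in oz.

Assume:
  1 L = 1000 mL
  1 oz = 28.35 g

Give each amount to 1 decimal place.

The original recipe has 1500 mL of plain yogurt, so the scaling factor is 1750 ÷ 1500 = 7/6.
arborio rice: 1/3 cup × 7/6 ≈ 0.4 cup
ketchup: 12 fl oz × 7/6 = 14.0 fl oz
diced carrots: 140 g × 7/6 ≈ 163.3 g
mayonnaise: 250 g × 7/6 ÷ 28.35 g/oz ≈ 10.3 oz

arborio rice: 0.4 cup; ketchup: 14.0 fl oz; diced carrots: 163.3 g; mayonnaise: 10.3 oz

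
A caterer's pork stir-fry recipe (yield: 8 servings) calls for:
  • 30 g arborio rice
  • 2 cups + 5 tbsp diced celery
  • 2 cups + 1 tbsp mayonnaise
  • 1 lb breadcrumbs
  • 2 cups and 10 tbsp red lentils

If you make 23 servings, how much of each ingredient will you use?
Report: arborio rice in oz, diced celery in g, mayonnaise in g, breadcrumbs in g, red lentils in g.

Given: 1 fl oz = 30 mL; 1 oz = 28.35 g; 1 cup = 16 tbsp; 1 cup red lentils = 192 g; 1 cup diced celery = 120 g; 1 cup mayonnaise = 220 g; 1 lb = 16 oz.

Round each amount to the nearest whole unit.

arborio rice: 3 oz; diced celery: 798 g; mayonnaise: 1305 g; breadcrumbs: 1304 g; red lentils: 1449 g

Scaling factor: 23/8 = 2.875.
arborio rice: 30 g × 23/8 ÷ 28.35 g/oz ≈ 3 oz
diced celery: (2 cup + 5 tbsp = 2.3125 cup) × 23/8 × 120 g/cup ≈ 798 g
mayonnaise: (2 cup + 1 tbsp = 2.0625 cup) × 23/8 × 220 g/cup ≈ 1305 g
breadcrumbs: 1 lb × 23/8 × 16 oz/lb × 28.35 g/oz ≈ 1304 g
red lentils: (2 cup + 10 tbsp = 2.625 cup) × 23/8 × 192 g/cup = 1449 g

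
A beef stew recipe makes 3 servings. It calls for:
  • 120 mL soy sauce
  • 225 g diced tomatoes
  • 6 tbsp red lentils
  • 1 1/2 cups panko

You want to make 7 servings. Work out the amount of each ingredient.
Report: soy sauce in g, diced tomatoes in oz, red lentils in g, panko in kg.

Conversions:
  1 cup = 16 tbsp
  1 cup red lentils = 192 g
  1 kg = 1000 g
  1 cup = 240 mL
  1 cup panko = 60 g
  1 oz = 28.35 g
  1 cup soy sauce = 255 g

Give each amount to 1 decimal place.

soy sauce: 297.5 g; diced tomatoes: 18.5 oz; red lentils: 168.0 g; panko: 0.2 kg

Scaling factor: 7/3.
soy sauce: 120 mL × 7/3 ÷ 240 mL/cup × 255 g/cup = 297.5 g
diced tomatoes: 225 g × 7/3 ÷ 28.35 g/oz ≈ 18.5 oz
red lentils: 6 tbsp × 7/3 ÷ 16 tbsp/cup × 192 g/cup = 168.0 g
panko: 1.5 cup × 7/3 × 60 g/cup ÷ 1000 g/kg ≈ 0.2 kg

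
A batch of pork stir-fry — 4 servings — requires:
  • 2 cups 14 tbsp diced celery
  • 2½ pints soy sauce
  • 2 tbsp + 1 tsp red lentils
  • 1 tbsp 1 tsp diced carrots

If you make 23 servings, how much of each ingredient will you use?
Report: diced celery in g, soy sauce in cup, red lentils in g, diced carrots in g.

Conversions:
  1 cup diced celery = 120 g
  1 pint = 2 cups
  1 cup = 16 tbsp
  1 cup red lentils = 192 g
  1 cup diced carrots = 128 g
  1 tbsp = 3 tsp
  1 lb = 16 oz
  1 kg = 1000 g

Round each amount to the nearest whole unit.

Scaling factor: 23/4 = 5.75.
diced celery: (2 cup + 14 tbsp = 2.875 cup) × 23/4 × 120 g/cup ≈ 1984 g
soy sauce: 2.5 pint × 23/4 × 2 cup/pint ≈ 29 cup
red lentils: (2 tbsp + 1 tsp = 7/3 tbsp) × 23/4 ÷ 16 tbsp/cup × 192 g/cup = 161 g
diced carrots: (1 tbsp + 1 tsp = 4/3 tbsp) × 23/4 ÷ 16 tbsp/cup × 128 g/cup ≈ 61 g

diced celery: 1984 g; soy sauce: 29 cup; red lentils: 161 g; diced carrots: 61 g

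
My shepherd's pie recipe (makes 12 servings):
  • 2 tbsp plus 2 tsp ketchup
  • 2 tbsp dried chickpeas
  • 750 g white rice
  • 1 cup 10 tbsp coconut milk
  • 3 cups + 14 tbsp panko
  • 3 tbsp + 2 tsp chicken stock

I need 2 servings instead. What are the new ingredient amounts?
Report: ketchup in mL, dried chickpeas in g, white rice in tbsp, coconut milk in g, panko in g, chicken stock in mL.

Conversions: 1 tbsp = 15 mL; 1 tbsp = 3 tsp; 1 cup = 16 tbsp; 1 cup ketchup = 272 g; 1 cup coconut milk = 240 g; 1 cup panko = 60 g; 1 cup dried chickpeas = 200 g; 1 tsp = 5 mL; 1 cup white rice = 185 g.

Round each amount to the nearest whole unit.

Scaling factor: 2/12 = 1/6.
ketchup: (2 tbsp + 2 tsp = 8/3 tbsp) × 1/6 × 15 mL/tbsp ≈ 7 mL
dried chickpeas: 2 tbsp × 1/6 ÷ 16 tbsp/cup × 200 g/cup ≈ 4 g
white rice: 750 g × 1/6 ÷ 185 g/cup × 16 tbsp/cup ≈ 11 tbsp
coconut milk: (1 cup + 10 tbsp = 1.625 cup) × 1/6 × 240 g/cup = 65 g
panko: (3 cup + 14 tbsp = 3.875 cup) × 1/6 × 60 g/cup ≈ 39 g
chicken stock: (3 tbsp + 2 tsp = 11/3 tbsp) × 1/6 × 15 mL/tbsp ≈ 9 mL

ketchup: 7 mL; dried chickpeas: 4 g; white rice: 11 tbsp; coconut milk: 65 g; panko: 39 g; chicken stock: 9 mL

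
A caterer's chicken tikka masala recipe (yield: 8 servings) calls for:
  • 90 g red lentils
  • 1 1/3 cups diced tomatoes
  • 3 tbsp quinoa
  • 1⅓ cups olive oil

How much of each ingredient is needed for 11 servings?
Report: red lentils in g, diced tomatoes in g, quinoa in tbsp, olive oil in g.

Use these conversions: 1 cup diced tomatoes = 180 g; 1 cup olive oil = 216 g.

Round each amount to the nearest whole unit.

red lentils: 124 g; diced tomatoes: 330 g; quinoa: 4 tbsp; olive oil: 396 g

Scaling factor: 11/8 = 1.375.
red lentils: 90 g × 11/8 ≈ 124 g
diced tomatoes: 4/3 cup × 11/8 × 180 g/cup = 330 g
quinoa: 3 tbsp × 11/8 ≈ 4 tbsp
olive oil: 4/3 cup × 11/8 × 216 g/cup = 396 g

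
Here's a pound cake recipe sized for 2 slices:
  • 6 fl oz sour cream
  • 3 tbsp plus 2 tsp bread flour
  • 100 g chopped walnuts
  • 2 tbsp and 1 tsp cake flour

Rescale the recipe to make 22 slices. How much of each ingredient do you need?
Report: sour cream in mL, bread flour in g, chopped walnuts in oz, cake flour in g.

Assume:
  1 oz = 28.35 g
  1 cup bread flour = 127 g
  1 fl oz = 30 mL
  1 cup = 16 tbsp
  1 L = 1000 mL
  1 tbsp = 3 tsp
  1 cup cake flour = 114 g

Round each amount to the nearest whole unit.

sour cream: 1980 mL; bread flour: 320 g; chopped walnuts: 39 oz; cake flour: 183 g

Scaling factor: 22/2 = 11.
sour cream: 6 fl oz × 11 × 30 mL/fl oz = 1980 mL
bread flour: (3 tbsp + 2 tsp = 11/3 tbsp) × 11 ÷ 16 tbsp/cup × 127 g/cup ≈ 320 g
chopped walnuts: 100 g × 11 ÷ 28.35 g/oz ≈ 39 oz
cake flour: (2 tbsp + 1 tsp = 7/3 tbsp) × 11 ÷ 16 tbsp/cup × 114 g/cup ≈ 183 g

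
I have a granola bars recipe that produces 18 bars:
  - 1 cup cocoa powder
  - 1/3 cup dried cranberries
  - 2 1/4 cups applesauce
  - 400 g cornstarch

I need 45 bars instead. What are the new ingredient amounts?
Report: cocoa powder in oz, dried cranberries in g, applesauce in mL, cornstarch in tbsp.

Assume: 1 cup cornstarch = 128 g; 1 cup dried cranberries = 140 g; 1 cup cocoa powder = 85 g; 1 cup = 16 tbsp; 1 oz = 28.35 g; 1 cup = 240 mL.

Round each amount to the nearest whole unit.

cocoa powder: 7 oz; dried cranberries: 117 g; applesauce: 1350 mL; cornstarch: 125 tbsp

Scaling factor: 45/18 = 5/2 = 2.5.
cocoa powder: 1 cup × 5/2 × 85 g/cup ÷ 28.35 g/oz ≈ 7 oz
dried cranberries: 1/3 cup × 5/2 × 140 g/cup ≈ 117 g
applesauce: 2.25 cup × 5/2 × 240 mL/cup = 1350 mL
cornstarch: 400 g × 5/2 ÷ 128 g/cup × 16 tbsp/cup = 125 tbsp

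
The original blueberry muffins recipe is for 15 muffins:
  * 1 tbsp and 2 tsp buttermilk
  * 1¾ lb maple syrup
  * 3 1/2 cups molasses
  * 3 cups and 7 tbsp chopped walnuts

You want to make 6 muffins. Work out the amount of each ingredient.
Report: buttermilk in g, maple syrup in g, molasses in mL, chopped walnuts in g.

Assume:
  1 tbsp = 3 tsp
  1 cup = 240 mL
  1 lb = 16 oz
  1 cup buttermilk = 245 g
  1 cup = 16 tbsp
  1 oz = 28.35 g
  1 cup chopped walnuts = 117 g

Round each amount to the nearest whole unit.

Scaling factor: 6/15 = 2/5 = 0.4.
buttermilk: (1 tbsp + 2 tsp = 5/3 tbsp) × 2/5 ÷ 16 tbsp/cup × 245 g/cup ≈ 10 g
maple syrup: 1.75 lb × 2/5 × 16 oz/lb × 28.35 g/oz ≈ 318 g
molasses: 3.5 cup × 2/5 × 240 mL/cup = 336 mL
chopped walnuts: (3 cup + 7 tbsp = 3.4375 cup) × 2/5 × 117 g/cup ≈ 161 g

buttermilk: 10 g; maple syrup: 318 g; molasses: 336 mL; chopped walnuts: 161 g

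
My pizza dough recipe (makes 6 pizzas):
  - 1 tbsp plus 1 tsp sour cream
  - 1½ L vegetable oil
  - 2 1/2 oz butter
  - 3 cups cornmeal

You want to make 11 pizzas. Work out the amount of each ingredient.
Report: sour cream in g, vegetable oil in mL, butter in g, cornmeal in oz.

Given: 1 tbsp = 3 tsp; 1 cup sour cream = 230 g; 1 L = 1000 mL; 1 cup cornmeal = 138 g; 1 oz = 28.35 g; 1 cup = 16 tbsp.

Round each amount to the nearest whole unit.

Scaling factor: 11/6.
sour cream: (1 tbsp + 1 tsp = 4/3 tbsp) × 11/6 ÷ 16 tbsp/cup × 230 g/cup ≈ 35 g
vegetable oil: 1.5 L × 11/6 × 1000 mL/L = 2750 mL
butter: 2.5 oz × 11/6 × 28.35 g/oz ≈ 130 g
cornmeal: 3 cup × 11/6 × 138 g/cup ÷ 28.35 g/oz ≈ 27 oz

sour cream: 35 g; vegetable oil: 2750 mL; butter: 130 g; cornmeal: 27 oz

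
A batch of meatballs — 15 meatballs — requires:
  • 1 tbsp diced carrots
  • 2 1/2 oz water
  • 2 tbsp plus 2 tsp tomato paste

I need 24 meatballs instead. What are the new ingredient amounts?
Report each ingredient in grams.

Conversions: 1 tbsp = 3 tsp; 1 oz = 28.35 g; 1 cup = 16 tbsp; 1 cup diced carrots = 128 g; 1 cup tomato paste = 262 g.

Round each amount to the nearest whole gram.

Scaling factor: 24/15 = 8/5 = 1.6.
diced carrots: 1 tbsp × 8/5 ÷ 16 tbsp/cup × 128 g/cup ≈ 13 g
water: 2.5 oz × 8/5 × 28.35 g/oz ≈ 113 g
tomato paste: (2 tbsp + 2 tsp = 8/3 tbsp) × 8/5 ÷ 16 tbsp/cup × 262 g/cup ≈ 70 g

diced carrots: 13 g; water: 113 g; tomato paste: 70 g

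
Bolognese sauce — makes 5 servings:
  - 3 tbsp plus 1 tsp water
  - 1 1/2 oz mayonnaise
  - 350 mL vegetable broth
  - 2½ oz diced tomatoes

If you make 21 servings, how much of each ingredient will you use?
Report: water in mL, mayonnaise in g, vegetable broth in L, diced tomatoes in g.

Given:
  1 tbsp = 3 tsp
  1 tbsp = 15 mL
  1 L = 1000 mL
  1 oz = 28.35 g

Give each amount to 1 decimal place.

Scaling factor: 21/5 = 4.2.
water: (3 tbsp + 1 tsp = 10/3 tbsp) × 21/5 × 15 mL/tbsp = 210.0 mL
mayonnaise: 1.5 oz × 21/5 × 28.35 g/oz ≈ 178.6 g
vegetable broth: 350 mL × 21/5 ÷ 1000 mL/L ≈ 1.5 L
diced tomatoes: 2.5 oz × 21/5 × 28.35 g/oz ≈ 297.7 g

water: 210.0 mL; mayonnaise: 178.6 g; vegetable broth: 1.5 L; diced tomatoes: 297.7 g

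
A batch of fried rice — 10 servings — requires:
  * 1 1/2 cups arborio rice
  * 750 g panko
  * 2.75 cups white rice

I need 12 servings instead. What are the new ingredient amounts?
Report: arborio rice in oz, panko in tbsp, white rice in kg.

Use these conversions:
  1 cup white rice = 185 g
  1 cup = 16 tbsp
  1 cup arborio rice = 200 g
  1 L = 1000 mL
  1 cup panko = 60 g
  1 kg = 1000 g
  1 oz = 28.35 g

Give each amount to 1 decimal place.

arborio rice: 12.7 oz; panko: 240.0 tbsp; white rice: 0.6 kg

Scaling factor: 12/10 = 6/5 = 1.2.
arborio rice: 1.5 cup × 6/5 × 200 g/cup ÷ 28.35 g/oz ≈ 12.7 oz
panko: 750 g × 6/5 ÷ 60 g/cup × 16 tbsp/cup = 240.0 tbsp
white rice: 2.75 cup × 6/5 × 185 g/cup ÷ 1000 g/kg ≈ 0.6 kg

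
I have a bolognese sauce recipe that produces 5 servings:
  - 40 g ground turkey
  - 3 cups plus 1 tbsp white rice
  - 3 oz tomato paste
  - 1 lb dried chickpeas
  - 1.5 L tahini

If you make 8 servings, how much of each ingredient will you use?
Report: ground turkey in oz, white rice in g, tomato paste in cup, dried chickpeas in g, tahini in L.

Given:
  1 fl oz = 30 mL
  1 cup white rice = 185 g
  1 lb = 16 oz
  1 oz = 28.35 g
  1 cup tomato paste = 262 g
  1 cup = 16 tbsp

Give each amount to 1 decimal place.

ground turkey: 2.3 oz; white rice: 906.5 g; tomato paste: 0.5 cup; dried chickpeas: 725.8 g; tahini: 2.4 L

Scaling factor: 8/5 = 1.6.
ground turkey: 40 g × 8/5 ÷ 28.35 g/oz ≈ 2.3 oz
white rice: (3 cup + 1 tbsp = 3.0625 cup) × 8/5 × 185 g/cup = 906.5 g
tomato paste: 3 oz × 8/5 × 28.35 g/oz ÷ 262 g/cup ≈ 0.5 cup
dried chickpeas: 1 lb × 8/5 × 16 oz/lb × 28.35 g/oz ≈ 725.8 g
tahini: 1.5 L × 8/5 = 2.4 L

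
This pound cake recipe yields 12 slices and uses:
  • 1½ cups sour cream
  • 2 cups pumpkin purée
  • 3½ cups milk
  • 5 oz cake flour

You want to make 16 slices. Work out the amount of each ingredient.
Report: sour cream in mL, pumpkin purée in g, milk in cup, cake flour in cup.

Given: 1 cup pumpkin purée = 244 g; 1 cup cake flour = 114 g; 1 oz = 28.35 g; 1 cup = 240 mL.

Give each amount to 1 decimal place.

Scaling factor: 16/12 = 4/3.
sour cream: 1.5 cup × 4/3 × 240 mL/cup = 480.0 mL
pumpkin purée: 2 cup × 4/3 × 244 g/cup ≈ 650.7 g
milk: 3.5 cup × 4/3 ≈ 4.7 cup
cake flour: 5 oz × 4/3 × 28.35 g/oz ÷ 114 g/cup ≈ 1.7 cup

sour cream: 480.0 mL; pumpkin purée: 650.7 g; milk: 4.7 cup; cake flour: 1.7 cup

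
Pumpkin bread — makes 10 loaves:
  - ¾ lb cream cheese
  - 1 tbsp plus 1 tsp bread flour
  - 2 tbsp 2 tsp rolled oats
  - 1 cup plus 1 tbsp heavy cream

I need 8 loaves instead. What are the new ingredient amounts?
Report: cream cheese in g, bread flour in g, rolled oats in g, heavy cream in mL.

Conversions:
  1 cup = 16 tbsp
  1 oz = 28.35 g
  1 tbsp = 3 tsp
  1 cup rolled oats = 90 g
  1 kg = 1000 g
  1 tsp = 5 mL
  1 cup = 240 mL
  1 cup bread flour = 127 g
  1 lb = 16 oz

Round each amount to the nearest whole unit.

cream cheese: 272 g; bread flour: 8 g; rolled oats: 12 g; heavy cream: 204 mL

Scaling factor: 8/10 = 4/5 = 0.8.
cream cheese: 0.75 lb × 4/5 × 16 oz/lb × 28.35 g/oz ≈ 272 g
bread flour: (1 tbsp + 1 tsp = 4/3 tbsp) × 4/5 ÷ 16 tbsp/cup × 127 g/cup ≈ 8 g
rolled oats: (2 tbsp + 2 tsp = 8/3 tbsp) × 4/5 ÷ 16 tbsp/cup × 90 g/cup = 12 g
heavy cream: (1 cup + 1 tbsp = 1.0625 cup) × 4/5 × 240 mL/cup = 204 mL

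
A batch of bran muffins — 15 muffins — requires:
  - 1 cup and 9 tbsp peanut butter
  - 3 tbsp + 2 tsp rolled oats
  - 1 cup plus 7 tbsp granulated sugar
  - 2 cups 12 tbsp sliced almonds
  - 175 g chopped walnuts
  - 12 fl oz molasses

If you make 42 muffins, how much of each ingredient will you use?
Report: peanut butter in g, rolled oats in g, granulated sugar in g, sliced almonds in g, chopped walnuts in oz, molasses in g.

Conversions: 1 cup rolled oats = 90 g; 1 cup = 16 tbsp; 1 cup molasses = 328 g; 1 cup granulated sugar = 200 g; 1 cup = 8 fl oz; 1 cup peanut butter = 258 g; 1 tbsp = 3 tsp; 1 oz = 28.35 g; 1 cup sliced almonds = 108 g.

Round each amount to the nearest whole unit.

Scaling factor: 42/15 = 14/5 = 2.8.
peanut butter: (1 cup + 9 tbsp = 1.5625 cup) × 14/5 × 258 g/cup ≈ 1129 g
rolled oats: (3 tbsp + 2 tsp = 11/3 tbsp) × 14/5 ÷ 16 tbsp/cup × 90 g/cup ≈ 58 g
granulated sugar: (1 cup + 7 tbsp = 1.4375 cup) × 14/5 × 200 g/cup = 805 g
sliced almonds: (2 cup + 12 tbsp = 2.75 cup) × 14/5 × 108 g/cup ≈ 832 g
chopped walnuts: 175 g × 14/5 ÷ 28.35 g/oz ≈ 17 oz
molasses: 12 fl oz × 14/5 ÷ 8 fl oz/cup × 328 g/cup ≈ 1378 g

peanut butter: 1129 g; rolled oats: 58 g; granulated sugar: 805 g; sliced almonds: 832 g; chopped walnuts: 17 oz; molasses: 1378 g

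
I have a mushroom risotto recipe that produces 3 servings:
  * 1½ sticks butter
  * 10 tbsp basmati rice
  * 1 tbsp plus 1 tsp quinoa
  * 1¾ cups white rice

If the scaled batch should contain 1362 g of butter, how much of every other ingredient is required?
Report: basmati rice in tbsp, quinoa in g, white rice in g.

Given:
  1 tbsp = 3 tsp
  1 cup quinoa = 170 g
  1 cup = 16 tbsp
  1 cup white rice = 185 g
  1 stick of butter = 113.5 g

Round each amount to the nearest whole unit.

The original recipe has 170.25 g of butter, so the scaling factor is 1362 ÷ 170.25 = 8.
basmati rice: 10 tbsp × 8 = 80 tbsp
quinoa: (1 tbsp + 1 tsp = 4/3 tbsp) × 8 ÷ 16 tbsp/cup × 170 g/cup ≈ 113 g
white rice: 1.75 cup × 8 × 185 g/cup = 2590 g

basmati rice: 80 tbsp; quinoa: 113 g; white rice: 2590 g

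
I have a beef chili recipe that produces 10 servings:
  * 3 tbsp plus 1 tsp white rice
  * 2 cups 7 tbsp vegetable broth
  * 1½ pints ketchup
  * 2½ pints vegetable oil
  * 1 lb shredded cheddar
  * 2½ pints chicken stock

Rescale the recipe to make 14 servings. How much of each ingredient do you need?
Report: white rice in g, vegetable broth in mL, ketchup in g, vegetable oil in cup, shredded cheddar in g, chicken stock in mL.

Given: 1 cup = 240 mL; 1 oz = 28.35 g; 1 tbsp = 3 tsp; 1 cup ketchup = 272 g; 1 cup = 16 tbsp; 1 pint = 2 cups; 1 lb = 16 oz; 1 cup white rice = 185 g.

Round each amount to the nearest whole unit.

white rice: 54 g; vegetable broth: 819 mL; ketchup: 1142 g; vegetable oil: 7 cup; shredded cheddar: 635 g; chicken stock: 1680 mL

Scaling factor: 14/10 = 7/5 = 1.4.
white rice: (3 tbsp + 1 tsp = 10/3 tbsp) × 7/5 ÷ 16 tbsp/cup × 185 g/cup ≈ 54 g
vegetable broth: (2 cup + 7 tbsp = 2.4375 cup) × 7/5 × 240 mL/cup = 819 mL
ketchup: 1.5 pint × 7/5 × 2 cup/pint × 272 g/cup ≈ 1142 g
vegetable oil: 2.5 pint × 7/5 × 2 cup/pint = 7 cup
shredded cheddar: 1 lb × 7/5 × 16 oz/lb × 28.35 g/oz ≈ 635 g
chicken stock: 2.5 pint × 7/5 × 2 cup/pint × 240 mL/cup = 1680 mL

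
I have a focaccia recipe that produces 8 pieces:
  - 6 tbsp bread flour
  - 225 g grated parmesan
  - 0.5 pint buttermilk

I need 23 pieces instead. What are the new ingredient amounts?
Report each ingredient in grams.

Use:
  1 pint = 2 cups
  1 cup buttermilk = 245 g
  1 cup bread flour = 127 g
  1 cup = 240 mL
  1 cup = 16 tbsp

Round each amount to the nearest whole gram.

bread flour: 137 g; grated parmesan: 647 g; buttermilk: 704 g

Scaling factor: 23/8 = 2.875.
bread flour: 6 tbsp × 23/8 ÷ 16 tbsp/cup × 127 g/cup ≈ 137 g
grated parmesan: 225 g × 23/8 ≈ 647 g
buttermilk: 0.5 pint × 23/8 × 2 cup/pint × 245 g/cup ≈ 704 g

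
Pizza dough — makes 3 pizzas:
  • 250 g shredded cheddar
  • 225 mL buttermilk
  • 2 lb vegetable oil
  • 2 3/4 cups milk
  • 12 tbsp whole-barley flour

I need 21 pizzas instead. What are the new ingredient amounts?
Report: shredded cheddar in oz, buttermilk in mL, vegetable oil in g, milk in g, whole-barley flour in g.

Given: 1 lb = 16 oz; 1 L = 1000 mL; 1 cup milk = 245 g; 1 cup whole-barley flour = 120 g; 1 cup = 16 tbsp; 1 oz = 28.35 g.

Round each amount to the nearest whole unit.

shredded cheddar: 62 oz; buttermilk: 1575 mL; vegetable oil: 6350 g; milk: 4716 g; whole-barley flour: 630 g

Scaling factor: 21/3 = 7.
shredded cheddar: 250 g × 7 ÷ 28.35 g/oz ≈ 62 oz
buttermilk: 225 mL × 7 = 1575 mL
vegetable oil: 2 lb × 7 × 16 oz/lb × 28.35 g/oz ≈ 6350 g
milk: 2.75 cup × 7 × 245 g/cup ≈ 4716 g
whole-barley flour: 12 tbsp × 7 ÷ 16 tbsp/cup × 120 g/cup = 630 g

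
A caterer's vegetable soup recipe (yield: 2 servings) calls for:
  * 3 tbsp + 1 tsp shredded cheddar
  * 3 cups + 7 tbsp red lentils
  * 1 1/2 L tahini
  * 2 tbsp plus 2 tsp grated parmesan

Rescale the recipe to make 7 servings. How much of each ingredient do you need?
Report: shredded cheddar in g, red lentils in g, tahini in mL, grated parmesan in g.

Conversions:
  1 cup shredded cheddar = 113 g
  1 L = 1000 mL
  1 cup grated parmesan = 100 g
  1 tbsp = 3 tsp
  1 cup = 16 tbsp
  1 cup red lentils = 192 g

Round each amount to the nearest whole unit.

shredded cheddar: 82 g; red lentils: 2310 g; tahini: 5250 mL; grated parmesan: 58 g

Scaling factor: 7/2 = 3.5.
shredded cheddar: (3 tbsp + 1 tsp = 10/3 tbsp) × 7/2 ÷ 16 tbsp/cup × 113 g/cup ≈ 82 g
red lentils: (3 cup + 7 tbsp = 3.4375 cup) × 7/2 × 192 g/cup = 2310 g
tahini: 1.5 L × 7/2 × 1000 mL/L = 5250 mL
grated parmesan: (2 tbsp + 2 tsp = 8/3 tbsp) × 7/2 ÷ 16 tbsp/cup × 100 g/cup ≈ 58 g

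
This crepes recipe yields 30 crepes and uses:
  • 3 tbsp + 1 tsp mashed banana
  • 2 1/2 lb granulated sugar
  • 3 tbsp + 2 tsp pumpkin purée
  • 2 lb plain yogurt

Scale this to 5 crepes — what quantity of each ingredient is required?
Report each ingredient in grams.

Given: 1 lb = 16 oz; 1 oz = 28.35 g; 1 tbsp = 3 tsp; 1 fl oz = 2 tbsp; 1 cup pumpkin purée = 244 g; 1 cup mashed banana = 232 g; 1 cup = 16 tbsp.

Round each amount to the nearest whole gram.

Scaling factor: 5/30 = 1/6.
mashed banana: (3 tbsp + 1 tsp = 10/3 tbsp) × 1/6 ÷ 16 tbsp/cup × 232 g/cup ≈ 8 g
granulated sugar: 2.5 lb × 1/6 × 16 oz/lb × 28.35 g/oz = 189 g
pumpkin purée: (3 tbsp + 2 tsp = 11/3 tbsp) × 1/6 ÷ 16 tbsp/cup × 244 g/cup ≈ 9 g
plain yogurt: 2 lb × 1/6 × 16 oz/lb × 28.35 g/oz ≈ 151 g

mashed banana: 8 g; granulated sugar: 189 g; pumpkin purée: 9 g; plain yogurt: 151 g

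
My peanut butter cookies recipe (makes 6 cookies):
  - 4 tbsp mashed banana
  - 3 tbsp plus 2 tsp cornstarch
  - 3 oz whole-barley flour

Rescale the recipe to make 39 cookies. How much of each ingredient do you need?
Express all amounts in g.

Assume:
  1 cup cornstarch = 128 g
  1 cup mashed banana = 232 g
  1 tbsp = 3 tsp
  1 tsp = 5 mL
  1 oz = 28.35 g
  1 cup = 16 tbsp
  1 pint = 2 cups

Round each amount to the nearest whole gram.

Scaling factor: 39/6 = 13/2 = 6.5.
mashed banana: 4 tbsp × 13/2 ÷ 16 tbsp/cup × 232 g/cup = 377 g
cornstarch: (3 tbsp + 2 tsp = 11/3 tbsp) × 13/2 ÷ 16 tbsp/cup × 128 g/cup ≈ 191 g
whole-barley flour: 3 oz × 13/2 × 28.35 g/oz ≈ 553 g

mashed banana: 377 g; cornstarch: 191 g; whole-barley flour: 553 g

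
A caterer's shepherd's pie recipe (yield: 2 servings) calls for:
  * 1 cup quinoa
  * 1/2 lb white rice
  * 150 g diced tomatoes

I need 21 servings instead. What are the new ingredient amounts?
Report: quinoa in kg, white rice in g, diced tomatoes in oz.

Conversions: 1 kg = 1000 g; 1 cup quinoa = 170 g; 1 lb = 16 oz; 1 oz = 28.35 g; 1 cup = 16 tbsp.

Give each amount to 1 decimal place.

quinoa: 1.8 kg; white rice: 2381.4 g; diced tomatoes: 55.6 oz

Scaling factor: 21/2 = 10.5.
quinoa: 1 cup × 21/2 × 170 g/cup ÷ 1000 g/kg ≈ 1.8 kg
white rice: 0.5 lb × 21/2 × 16 oz/lb × 28.35 g/oz = 2381.4 g
diced tomatoes: 150 g × 21/2 ÷ 28.35 g/oz ≈ 55.6 oz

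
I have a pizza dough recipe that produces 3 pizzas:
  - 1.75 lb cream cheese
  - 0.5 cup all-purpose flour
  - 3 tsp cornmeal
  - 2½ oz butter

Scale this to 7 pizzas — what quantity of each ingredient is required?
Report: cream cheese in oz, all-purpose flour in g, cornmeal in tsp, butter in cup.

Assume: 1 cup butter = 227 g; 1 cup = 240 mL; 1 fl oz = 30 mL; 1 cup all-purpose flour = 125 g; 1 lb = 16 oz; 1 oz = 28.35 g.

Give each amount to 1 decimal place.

Scaling factor: 7/3.
cream cheese: 1.75 lb × 7/3 × 16 oz/lb ≈ 65.3 oz
all-purpose flour: 0.5 cup × 7/3 × 125 g/cup ≈ 145.8 g
cornmeal: 3 tsp × 7/3 = 7.0 tsp
butter: 2.5 oz × 7/3 × 28.35 g/oz ÷ 227 g/cup ≈ 0.7 cup

cream cheese: 65.3 oz; all-purpose flour: 145.8 g; cornmeal: 7.0 tsp; butter: 0.7 cup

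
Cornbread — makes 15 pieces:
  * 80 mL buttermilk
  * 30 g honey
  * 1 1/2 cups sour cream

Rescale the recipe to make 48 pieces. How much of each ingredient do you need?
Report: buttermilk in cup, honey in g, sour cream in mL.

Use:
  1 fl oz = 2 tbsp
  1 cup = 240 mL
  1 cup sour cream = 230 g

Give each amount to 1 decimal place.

Scaling factor: 48/15 = 16/5 = 3.2.
buttermilk: 80 mL × 16/5 ÷ 240 mL/cup ≈ 1.1 cup
honey: 30 g × 16/5 = 96.0 g
sour cream: 1.5 cup × 16/5 × 240 mL/cup = 1152.0 mL

buttermilk: 1.1 cup; honey: 96.0 g; sour cream: 1152.0 mL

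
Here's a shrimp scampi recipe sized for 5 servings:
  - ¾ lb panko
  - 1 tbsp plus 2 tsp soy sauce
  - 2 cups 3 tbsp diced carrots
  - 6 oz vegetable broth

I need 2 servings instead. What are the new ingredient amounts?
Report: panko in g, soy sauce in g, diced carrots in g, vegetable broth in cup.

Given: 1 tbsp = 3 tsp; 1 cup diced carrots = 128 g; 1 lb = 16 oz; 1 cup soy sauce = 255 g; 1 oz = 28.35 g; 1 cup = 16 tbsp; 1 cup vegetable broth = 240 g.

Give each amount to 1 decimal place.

Scaling factor: 2/5 = 0.4.
panko: 0.75 lb × 2/5 × 16 oz/lb × 28.35 g/oz ≈ 136.1 g
soy sauce: (1 tbsp + 2 tsp = 5/3 tbsp) × 2/5 ÷ 16 tbsp/cup × 255 g/cup ≈ 10.6 g
diced carrots: (2 cup + 3 tbsp = 2.1875 cup) × 2/5 × 128 g/cup = 112.0 g
vegetable broth: 6 oz × 2/5 × 28.35 g/oz ÷ 240 g/cup ≈ 0.3 cup

panko: 136.1 g; soy sauce: 10.6 g; diced carrots: 112.0 g; vegetable broth: 0.3 cup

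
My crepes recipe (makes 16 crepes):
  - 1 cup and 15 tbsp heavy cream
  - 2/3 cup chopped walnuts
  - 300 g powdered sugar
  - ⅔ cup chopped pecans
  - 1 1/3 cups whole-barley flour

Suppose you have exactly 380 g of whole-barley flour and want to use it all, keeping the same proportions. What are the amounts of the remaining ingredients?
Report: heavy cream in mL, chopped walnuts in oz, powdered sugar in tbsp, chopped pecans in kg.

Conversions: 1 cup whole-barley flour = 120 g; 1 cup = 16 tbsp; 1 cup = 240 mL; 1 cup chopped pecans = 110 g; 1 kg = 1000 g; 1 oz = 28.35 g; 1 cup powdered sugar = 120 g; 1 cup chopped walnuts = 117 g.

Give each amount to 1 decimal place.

The original recipe has 160 g of whole-barley flour, so the scaling factor is 380 ÷ 160 = 19/8 = 2.375.
heavy cream: (1 cup + 15 tbsp = 1.9375 cup) × 19/8 × 240 mL/cup ≈ 1104.4 mL
chopped walnuts: 2/3 cup × 19/8 × 117 g/cup ÷ 28.35 g/oz ≈ 6.5 oz
powdered sugar: 300 g × 19/8 ÷ 120 g/cup × 16 tbsp/cup = 95.0 tbsp
chopped pecans: 2/3 cup × 19/8 × 110 g/cup ÷ 1000 g/kg ≈ 0.2 kg

heavy cream: 1104.4 mL; chopped walnuts: 6.5 oz; powdered sugar: 95.0 tbsp; chopped pecans: 0.2 kg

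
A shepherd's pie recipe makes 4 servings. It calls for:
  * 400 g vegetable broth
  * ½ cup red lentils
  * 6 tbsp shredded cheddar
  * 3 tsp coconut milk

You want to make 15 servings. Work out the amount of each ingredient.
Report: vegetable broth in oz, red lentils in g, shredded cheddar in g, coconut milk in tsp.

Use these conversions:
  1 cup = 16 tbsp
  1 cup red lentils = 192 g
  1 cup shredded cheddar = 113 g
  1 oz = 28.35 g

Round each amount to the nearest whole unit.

Scaling factor: 15/4 = 3.75.
vegetable broth: 400 g × 15/4 ÷ 28.35 g/oz ≈ 53 oz
red lentils: 0.5 cup × 15/4 × 192 g/cup = 360 g
shredded cheddar: 6 tbsp × 15/4 ÷ 16 tbsp/cup × 113 g/cup ≈ 159 g
coconut milk: 3 tsp × 15/4 ≈ 11 tsp

vegetable broth: 53 oz; red lentils: 360 g; shredded cheddar: 159 g; coconut milk: 11 tsp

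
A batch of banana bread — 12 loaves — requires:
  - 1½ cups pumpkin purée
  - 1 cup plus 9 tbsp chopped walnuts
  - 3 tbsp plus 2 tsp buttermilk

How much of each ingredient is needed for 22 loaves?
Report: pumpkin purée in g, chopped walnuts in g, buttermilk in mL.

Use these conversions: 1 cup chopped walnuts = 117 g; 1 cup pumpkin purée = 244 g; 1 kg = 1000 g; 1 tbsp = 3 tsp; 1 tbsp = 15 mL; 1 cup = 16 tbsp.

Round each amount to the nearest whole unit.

pumpkin purée: 671 g; chopped walnuts: 335 g; buttermilk: 101 mL

Scaling factor: 22/12 = 11/6.
pumpkin purée: 1.5 cup × 11/6 × 244 g/cup = 671 g
chopped walnuts: (1 cup + 9 tbsp = 1.5625 cup) × 11/6 × 117 g/cup ≈ 335 g
buttermilk: (3 tbsp + 2 tsp = 11/3 tbsp) × 11/6 × 15 mL/tbsp ≈ 101 mL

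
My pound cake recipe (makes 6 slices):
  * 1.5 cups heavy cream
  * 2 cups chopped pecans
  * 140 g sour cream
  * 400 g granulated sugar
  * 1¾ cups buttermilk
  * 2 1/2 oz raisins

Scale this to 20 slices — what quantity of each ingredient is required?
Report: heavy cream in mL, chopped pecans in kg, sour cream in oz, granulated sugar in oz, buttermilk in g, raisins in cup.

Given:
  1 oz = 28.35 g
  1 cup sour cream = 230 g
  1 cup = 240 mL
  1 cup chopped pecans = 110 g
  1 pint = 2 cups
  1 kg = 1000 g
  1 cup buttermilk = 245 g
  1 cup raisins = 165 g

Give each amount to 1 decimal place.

Scaling factor: 20/6 = 10/3.
heavy cream: 1.5 cup × 10/3 × 240 mL/cup = 1200.0 mL
chopped pecans: 2 cup × 10/3 × 110 g/cup ÷ 1000 g/kg ≈ 0.7 kg
sour cream: 140 g × 10/3 ÷ 28.35 g/oz ≈ 16.5 oz
granulated sugar: 400 g × 10/3 ÷ 28.35 g/oz ≈ 47.0 oz
buttermilk: 1.75 cup × 10/3 × 245 g/cup ≈ 1429.2 g
raisins: 2.5 oz × 10/3 × 28.35 g/oz ÷ 165 g/cup ≈ 1.4 cup

heavy cream: 1200.0 mL; chopped pecans: 0.7 kg; sour cream: 16.5 oz; granulated sugar: 47.0 oz; buttermilk: 1429.2 g; raisins: 1.4 cup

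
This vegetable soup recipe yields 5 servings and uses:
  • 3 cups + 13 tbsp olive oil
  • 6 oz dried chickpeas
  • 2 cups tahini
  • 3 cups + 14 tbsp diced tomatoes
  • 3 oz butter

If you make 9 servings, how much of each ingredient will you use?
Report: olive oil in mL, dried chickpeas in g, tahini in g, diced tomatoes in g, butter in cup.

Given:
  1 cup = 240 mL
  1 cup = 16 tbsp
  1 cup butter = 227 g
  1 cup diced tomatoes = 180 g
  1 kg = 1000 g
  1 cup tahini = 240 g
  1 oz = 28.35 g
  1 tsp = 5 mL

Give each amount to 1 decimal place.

Scaling factor: 9/5 = 1.8.
olive oil: (3 cup + 13 tbsp = 3.8125 cup) × 9/5 × 240 mL/cup = 1647.0 mL
dried chickpeas: 6 oz × 9/5 × 28.35 g/oz ≈ 306.2 g
tahini: 2 cup × 9/5 × 240 g/cup = 864.0 g
diced tomatoes: (3 cup + 14 tbsp = 3.875 cup) × 9/5 × 180 g/cup = 1255.5 g
butter: 3 oz × 9/5 × 28.35 g/oz ÷ 227 g/cup ≈ 0.7 cup

olive oil: 1647.0 mL; dried chickpeas: 306.2 g; tahini: 864.0 g; diced tomatoes: 1255.5 g; butter: 0.7 cup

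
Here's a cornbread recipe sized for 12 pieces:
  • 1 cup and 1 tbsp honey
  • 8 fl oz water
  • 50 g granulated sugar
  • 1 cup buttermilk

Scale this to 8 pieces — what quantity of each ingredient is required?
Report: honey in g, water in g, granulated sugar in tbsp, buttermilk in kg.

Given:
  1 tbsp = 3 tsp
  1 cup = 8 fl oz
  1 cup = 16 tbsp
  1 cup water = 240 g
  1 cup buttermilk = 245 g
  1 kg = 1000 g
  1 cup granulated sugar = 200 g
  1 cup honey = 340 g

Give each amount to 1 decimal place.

Scaling factor: 8/12 = 2/3.
honey: (1 cup + 1 tbsp = 1.0625 cup) × 2/3 × 340 g/cup ≈ 240.8 g
water: 8 fl oz × 2/3 ÷ 8 fl oz/cup × 240 g/cup = 160.0 g
granulated sugar: 50 g × 2/3 ÷ 200 g/cup × 16 tbsp/cup ≈ 2.7 tbsp
buttermilk: 1 cup × 2/3 × 245 g/cup ÷ 1000 g/kg ≈ 0.2 kg

honey: 240.8 g; water: 160.0 g; granulated sugar: 2.7 tbsp; buttermilk: 0.2 kg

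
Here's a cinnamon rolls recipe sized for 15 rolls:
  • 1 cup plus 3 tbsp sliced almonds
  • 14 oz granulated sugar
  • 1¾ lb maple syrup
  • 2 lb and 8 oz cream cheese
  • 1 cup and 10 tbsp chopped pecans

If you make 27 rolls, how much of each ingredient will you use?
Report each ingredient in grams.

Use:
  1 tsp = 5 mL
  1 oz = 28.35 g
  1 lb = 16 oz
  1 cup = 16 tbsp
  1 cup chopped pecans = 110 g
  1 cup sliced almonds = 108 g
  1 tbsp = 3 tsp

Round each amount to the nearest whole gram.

sliced almonds: 231 g; granulated sugar: 714 g; maple syrup: 1429 g; cream cheese: 2041 g; chopped pecans: 322 g

Scaling factor: 27/15 = 9/5 = 1.8.
sliced almonds: (1 cup + 3 tbsp = 1.1875 cup) × 9/5 × 108 g/cup ≈ 231 g
granulated sugar: 14 oz × 9/5 × 28.35 g/oz ≈ 714 g
maple syrup: 1.75 lb × 9/5 × 16 oz/lb × 28.35 g/oz ≈ 1429 g
cream cheese: (2 lb + 8 oz = 2.5 lb) × 9/5 × 16 oz/lb × 28.35 g/oz ≈ 2041 g
chopped pecans: (1 cup + 10 tbsp = 1.625 cup) × 9/5 × 110 g/cup ≈ 322 g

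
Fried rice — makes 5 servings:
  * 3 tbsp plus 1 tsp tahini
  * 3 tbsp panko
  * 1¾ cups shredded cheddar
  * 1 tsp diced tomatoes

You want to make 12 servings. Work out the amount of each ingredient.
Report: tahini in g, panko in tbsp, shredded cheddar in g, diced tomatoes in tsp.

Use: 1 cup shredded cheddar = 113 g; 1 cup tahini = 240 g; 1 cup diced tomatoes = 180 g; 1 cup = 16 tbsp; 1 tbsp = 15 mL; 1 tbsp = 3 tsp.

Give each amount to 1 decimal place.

tahini: 120.0 g; panko: 7.2 tbsp; shredded cheddar: 474.6 g; diced tomatoes: 2.4 tsp

Scaling factor: 12/5 = 2.4.
tahini: (3 tbsp + 1 tsp = 10/3 tbsp) × 12/5 ÷ 16 tbsp/cup × 240 g/cup = 120.0 g
panko: 3 tbsp × 12/5 = 7.2 tbsp
shredded cheddar: 1.75 cup × 12/5 × 113 g/cup = 474.6 g
diced tomatoes: 1 tsp × 12/5 = 2.4 tsp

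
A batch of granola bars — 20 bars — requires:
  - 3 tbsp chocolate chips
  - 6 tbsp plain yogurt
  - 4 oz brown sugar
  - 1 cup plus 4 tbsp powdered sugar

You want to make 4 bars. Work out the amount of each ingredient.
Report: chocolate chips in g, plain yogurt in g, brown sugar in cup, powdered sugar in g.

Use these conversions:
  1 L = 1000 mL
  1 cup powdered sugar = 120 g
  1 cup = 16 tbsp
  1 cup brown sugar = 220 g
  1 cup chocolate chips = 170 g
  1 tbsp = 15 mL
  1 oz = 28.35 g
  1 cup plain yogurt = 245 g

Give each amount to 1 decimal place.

Scaling factor: 4/20 = 1/5 = 0.2.
chocolate chips: 3 tbsp × 1/5 ÷ 16 tbsp/cup × 170 g/cup ≈ 6.4 g
plain yogurt: 6 tbsp × 1/5 ÷ 16 tbsp/cup × 245 g/cup ≈ 18.4 g
brown sugar: 4 oz × 1/5 × 28.35 g/oz ÷ 220 g/cup ≈ 0.1 cup
powdered sugar: (1 cup + 4 tbsp = 1.25 cup) × 1/5 × 120 g/cup = 30.0 g

chocolate chips: 6.4 g; plain yogurt: 18.4 g; brown sugar: 0.1 cup; powdered sugar: 30.0 g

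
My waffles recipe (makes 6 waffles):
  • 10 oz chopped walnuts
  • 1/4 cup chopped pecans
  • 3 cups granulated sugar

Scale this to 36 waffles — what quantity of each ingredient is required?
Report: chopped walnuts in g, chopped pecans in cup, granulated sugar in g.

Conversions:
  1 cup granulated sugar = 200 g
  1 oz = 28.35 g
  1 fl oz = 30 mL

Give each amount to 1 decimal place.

chopped walnuts: 1701.0 g; chopped pecans: 1.5 cup; granulated sugar: 3600.0 g

Scaling factor: 36/6 = 6.
chopped walnuts: 10 oz × 6 × 28.35 g/oz = 1701.0 g
chopped pecans: 0.25 cup × 6 = 1.5 cup
granulated sugar: 3 cup × 6 × 200 g/cup = 3600.0 g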